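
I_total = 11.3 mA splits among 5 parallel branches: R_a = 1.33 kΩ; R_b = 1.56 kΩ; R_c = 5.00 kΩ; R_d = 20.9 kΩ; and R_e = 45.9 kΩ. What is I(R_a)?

I ≈ 5.11 mA

Total conductance ΣG = 1/1.33 + 1/1.56 + 1/5.00 + 1/20.9 + 1/45.9 = 1.663 (units of 1/kΩ).
Current divider: I(R_a) = I_total · G_k/ΣG = 11.3 × (0.7519/1.663) = 11.3 × 0.4522 = 5.110 mA.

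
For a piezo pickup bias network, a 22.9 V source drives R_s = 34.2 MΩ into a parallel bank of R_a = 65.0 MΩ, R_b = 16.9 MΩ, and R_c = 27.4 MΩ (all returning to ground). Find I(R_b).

Combine the parallel branches: R_p = (1/65.0 + 1/16.9 + 1/27.4)⁻¹ = 9.005 MΩ.
V_A = 22.9 × 9.005/43.20 = 4.773 V.
Branch current I = V_A/R_b = 4.773/16.9 = 0.2824 µA.

I ≈ 0.282 µA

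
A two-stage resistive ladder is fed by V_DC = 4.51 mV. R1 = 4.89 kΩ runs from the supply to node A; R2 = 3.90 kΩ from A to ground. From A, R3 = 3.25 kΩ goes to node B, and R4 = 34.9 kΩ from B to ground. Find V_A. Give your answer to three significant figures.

The second stage (R3 + R4 = 38.15 kΩ) loads node A in parallel with R2.
Effective lower resistance at A: R2 ‖ 38.15 = 3.538 kΩ.
V_A = 4.51 × 3.538/(4.89 + 3.538) = 1.893 mV.

V_A ≈ 1.89 mV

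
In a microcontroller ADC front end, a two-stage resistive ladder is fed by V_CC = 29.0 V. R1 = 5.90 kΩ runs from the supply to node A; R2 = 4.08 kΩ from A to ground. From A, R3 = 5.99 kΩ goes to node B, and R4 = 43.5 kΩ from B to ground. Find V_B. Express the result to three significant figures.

V_B ≈ 9.94 V

Looking into the second stage from A: R3 + R4 = 49.49 kΩ appears in parallel with R2.
Effective lower resistance at A: R2 ‖ 49.49 = 3.769 kΩ.
V_A = 29.0 × 3.769/(5.90 + 3.769) = 11.30 V.
Stage 2 is unloaded, so V_B = V_A · R4/(R3+R4) = 11.30 × 43.5/49.49 = 9.936 V.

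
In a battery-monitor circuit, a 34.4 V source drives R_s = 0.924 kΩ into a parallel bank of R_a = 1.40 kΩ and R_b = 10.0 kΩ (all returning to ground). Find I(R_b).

Equivalent of the parallel group: R_p = 1.228 kΩ.
Node voltage V_A = V_DC · R_p/(R_s + R_p) = 34.4 × 0.5706 = 19.63 V.
Branch current I = V_A/R_b = 19.63/10.0 = 1.963 mA.

I ≈ 1.96 mA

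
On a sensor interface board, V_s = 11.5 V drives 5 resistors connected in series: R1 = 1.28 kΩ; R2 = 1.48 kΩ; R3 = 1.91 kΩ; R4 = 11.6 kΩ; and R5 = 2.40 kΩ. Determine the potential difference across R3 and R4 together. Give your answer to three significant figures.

ΣR = 1.28 + 1.48 + 1.91 + 11.6 + 2.40 = 18.67 kΩ.
R_{R3..R4} = 1.91 + 11.6 = 13.51 kΩ.
V = V_s · R/ΣR = 11.5 × 0.7236 = 8.322 V.

V ≈ 8.32 V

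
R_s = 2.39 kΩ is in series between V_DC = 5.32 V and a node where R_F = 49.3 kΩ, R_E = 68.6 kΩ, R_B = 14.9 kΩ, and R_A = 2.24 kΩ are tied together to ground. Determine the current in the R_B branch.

I ≈ 0.155 mA

Equivalent of the parallel group: R_p = 1.823 kΩ.
V_A by voltage divider: V_A = 5.32 × 1.823/(2.39 + 1.823) = 2.302 V.
Branch current I = V_A/R_B = 2.302/14.9 = 0.1545 mA.
(Equivalently: I_total = 1.263 mA, then current-divider fraction G_k/ΣG = 0.1224.)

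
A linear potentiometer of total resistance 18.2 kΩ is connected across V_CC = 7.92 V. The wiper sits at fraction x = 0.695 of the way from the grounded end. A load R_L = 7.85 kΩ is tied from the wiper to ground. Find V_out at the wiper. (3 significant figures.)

V_out ≈ 3.69 V

The pot divides into 5.551 kΩ above the wiper and 12.65 kΩ below.
R_L loads the lower segment: effective lower R = 4.844 kΩ.
Then V_out = V_CC · 4.844/(5.551 + 4.844) = 3.691 V.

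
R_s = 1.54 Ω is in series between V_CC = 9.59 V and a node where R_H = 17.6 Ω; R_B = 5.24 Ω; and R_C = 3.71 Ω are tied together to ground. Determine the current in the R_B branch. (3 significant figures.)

I ≈ 1.02 A

Combine the parallel branches: R_p = (1/17.6 + 1/5.24 + 1/3.71)⁻¹ = 1.933 Ω.
V_A = 9.59 × 1.933/3.473 = 5.338 V.
Branch current I = V_A/R_B = 5.338/5.24 = 1.019 A.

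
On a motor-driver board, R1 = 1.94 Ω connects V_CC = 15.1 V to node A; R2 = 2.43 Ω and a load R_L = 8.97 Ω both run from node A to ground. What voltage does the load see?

V_out ≈ 7.50 V

R2 ‖ R_L = (2.43 × 8.97)/(2.43 + 8.97) = 1.912 Ω.
Now apply the divider: V_out = 15.1 × 0.4964 = 7.495 V.
(Unloaded it would be 8.40 V; the load pulls it down.)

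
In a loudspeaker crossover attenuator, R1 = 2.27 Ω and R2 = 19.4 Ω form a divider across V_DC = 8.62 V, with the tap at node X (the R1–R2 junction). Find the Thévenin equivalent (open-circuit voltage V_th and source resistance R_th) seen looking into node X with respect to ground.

V_th ≈ 7.72 V, R_th ≈ 2.03 Ω

Open-circuit (no load on X): V_th = V_DC · R2/(R1 + R2) = 8.62 × 19.4/(2.270 + 19.4) = 7.717 V.
With V_DC suppressed (replaced by a short), R_th = R1 ‖ R2 = (2.270 × 19.4)/(2.270 + 19.4) = 2.032 Ω.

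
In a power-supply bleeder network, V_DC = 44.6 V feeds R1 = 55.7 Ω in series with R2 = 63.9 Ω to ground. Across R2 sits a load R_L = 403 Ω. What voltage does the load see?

V_out ≈ 22.2 V

First combine the lower leg with the load: R2 ‖ R_L = 55.15 Ω.
Voltage divider with the loaded lower leg: V_out = 44.6 × 55.15/(55.7 + 55.15) = 44.6 × 0.4975 = 22.19 V.
(Unloaded it would be 23.8 V; the load pulls it down.)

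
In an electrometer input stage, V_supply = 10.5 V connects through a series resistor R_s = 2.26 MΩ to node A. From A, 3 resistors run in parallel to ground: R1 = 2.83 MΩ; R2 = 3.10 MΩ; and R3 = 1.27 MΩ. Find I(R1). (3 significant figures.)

I ≈ 0.861 µA

Combine the parallel branches: R_p = (1/2.83 + 1/3.10 + 1/1.27)⁻¹ = 0.6834 MΩ.
Node voltage V_A = V_supply · R_p/(R_s + R_p) = 10.5 × 0.2322 = 2.438 V.
Branch current I = V_A/R1 = 2.438/2.83 = 0.8614 µA.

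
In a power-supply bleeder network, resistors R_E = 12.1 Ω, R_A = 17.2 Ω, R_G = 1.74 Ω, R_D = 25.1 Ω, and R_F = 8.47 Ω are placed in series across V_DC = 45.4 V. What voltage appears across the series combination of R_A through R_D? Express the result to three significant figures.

V ≈ 30.9 V

ΣR = 12.1 + 17.2 + 1.74 + 25.1 + 8.47 = 64.61 Ω.
R_{R_A..R_D} = 17.2 + 1.74 + 25.1 = 44.04 Ω.
Voltage divider: V = V_DC · (44.04 / 64.61) = 45.4 × 0.6816 = 30.95 V.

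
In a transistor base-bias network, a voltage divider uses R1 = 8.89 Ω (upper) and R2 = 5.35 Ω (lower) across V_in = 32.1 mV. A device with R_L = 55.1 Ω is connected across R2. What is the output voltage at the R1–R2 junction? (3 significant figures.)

V_out ≈ 11.4 mV

First combine the lower leg with the load: R2 ‖ R_L = 4.877 Ω.
Now apply the divider: V_out = 32.1 × 0.3542 = 11.37 mV.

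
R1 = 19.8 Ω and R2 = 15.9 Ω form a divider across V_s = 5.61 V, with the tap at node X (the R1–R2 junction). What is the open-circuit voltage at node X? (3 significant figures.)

V_th is the unloaded tap voltage: V_s · R2/(R1+R2) = 5.61 × 0.4454 = 2.499 V.

V_th ≈ 2.50 V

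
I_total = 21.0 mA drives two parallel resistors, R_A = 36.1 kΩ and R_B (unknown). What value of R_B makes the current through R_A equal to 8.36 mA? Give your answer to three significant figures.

R_B ≈ 23.9 kΩ

In a two-way split, I_A/I_total = R_B/(R_A + R_B).
With f = 0.3981, R_B = R_A · f/(1−f) = 36.1 × 0.6614 = 23.88 kΩ.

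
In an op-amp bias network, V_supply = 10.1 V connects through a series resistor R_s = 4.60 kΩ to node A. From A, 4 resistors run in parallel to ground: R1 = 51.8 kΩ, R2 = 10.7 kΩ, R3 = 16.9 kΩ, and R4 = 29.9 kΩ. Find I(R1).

Equivalent of the parallel group: R_p = 4.869 kΩ.
V_A by voltage divider: V_A = 10.1 × 4.869/(4.60 + 4.869) = 5.193 V.
I(R1) = V_A / R1 = 5.193/51.8 = 0.1003 mA.

I ≈ 0.100 mA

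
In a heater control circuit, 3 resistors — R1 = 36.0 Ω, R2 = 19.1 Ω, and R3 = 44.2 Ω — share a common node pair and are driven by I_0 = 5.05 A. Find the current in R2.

Total conductance ΣG = 1/36.0 + 1/19.1 + 1/44.2 = 0.1028 (units of 1/Ω).
Current divider: I(R2) = I_0 · G_k/ΣG = 5.05 × (0.05236/0.1028) = 5.05 × 0.5095 = 2.573 A.

I ≈ 2.57 A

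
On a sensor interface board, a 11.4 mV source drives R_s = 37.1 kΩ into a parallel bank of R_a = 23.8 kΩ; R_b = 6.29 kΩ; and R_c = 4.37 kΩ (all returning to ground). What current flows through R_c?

Parallel bank: R_p = 1/(1/23.8 + 1/6.29 + 1/4.37) = 2.326 kΩ.
Node voltage V_A = V_supply · R_p/(R_s + R_p) = 11.4 × 0.05901 = 0.6727 mV.
I(R_c) = V_A / R_c = 0.6727/4.37 = 0.1539 µA.

I ≈ 0.154 µA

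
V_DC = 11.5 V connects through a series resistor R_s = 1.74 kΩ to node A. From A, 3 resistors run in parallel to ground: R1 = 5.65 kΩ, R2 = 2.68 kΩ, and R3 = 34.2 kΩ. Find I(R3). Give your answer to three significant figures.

I ≈ 0.167 mA

Combine the parallel branches: R_p = (1/5.65 + 1/2.68 + 1/34.2)⁻¹ = 1.726 kΩ.
V_A = 11.5 × 1.726/3.466 = 5.727 V.
I(R3) = V_A / R3 = 5.727/34.2 = 0.1675 mA.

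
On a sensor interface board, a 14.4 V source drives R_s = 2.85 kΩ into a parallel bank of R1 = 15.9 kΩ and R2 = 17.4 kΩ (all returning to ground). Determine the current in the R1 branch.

Combine the parallel branches: R_p = (1/15.9 + 1/17.4)⁻¹ = 8.308 kΩ.
V_A by voltage divider: V_A = 14.4 × 8.308/(2.85 + 8.308) = 10.72 V.
I(R1) = V_A / R1 = 10.72/15.9 = 0.6743 mA.
(Equivalently: I_total = 1.291 mA, then current-divider fraction G_k/ΣG = 0.5225.)

I ≈ 0.674 mA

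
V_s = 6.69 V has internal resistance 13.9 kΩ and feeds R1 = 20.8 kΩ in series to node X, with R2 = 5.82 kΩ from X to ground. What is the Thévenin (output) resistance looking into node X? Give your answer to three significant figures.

R1' = 13.9 + 20.8 = 34.70 kΩ (source resistance + R1).
Looking into X with the source shorted: R_th = R1'·R2/(R1'+R2) = 34.70 × 5.82/40.52 = 4.984 kΩ.

R_th ≈ 4.98 kΩ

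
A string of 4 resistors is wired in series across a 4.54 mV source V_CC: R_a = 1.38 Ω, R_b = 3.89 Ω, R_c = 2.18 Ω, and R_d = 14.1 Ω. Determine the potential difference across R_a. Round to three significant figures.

Total series resistance ΣR = 1.38 + 3.89 + 2.18 + 14.1 = 21.55 Ω.
By the voltage-divider rule, V = 4.54 × 1.380/21.55 = 0.2907 mV.

V ≈ 0.291 mV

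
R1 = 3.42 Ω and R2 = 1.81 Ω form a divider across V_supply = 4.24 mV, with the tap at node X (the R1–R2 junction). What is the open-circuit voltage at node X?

V_th is the unloaded tap voltage: V_supply · R2/(R1+R2) = 4.24 × 0.3461 = 1.467 mV.

V_th ≈ 1.47 mV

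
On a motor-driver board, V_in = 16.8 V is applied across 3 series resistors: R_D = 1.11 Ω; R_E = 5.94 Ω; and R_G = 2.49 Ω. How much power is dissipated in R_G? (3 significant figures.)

Series current I = V_in/ΣR = 16.8/9.540 = 1.761 A.
V(R_G) = I·R = 4.385 V; P = V·I = 4.385 × 1.761 = 7.722 W.

P ≈ 7.72 W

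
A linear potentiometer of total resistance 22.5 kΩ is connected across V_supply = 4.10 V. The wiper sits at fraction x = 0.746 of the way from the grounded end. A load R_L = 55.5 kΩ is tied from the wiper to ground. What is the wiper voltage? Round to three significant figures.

V_out ≈ 2.84 V

The pot divides into 5.715 kΩ above the wiper and 16.79 kΩ below.
R_L loads the lower segment: effective lower R = 12.89 kΩ.
V_out = 4.10 × 12.89/(5.715 + 12.89) = 2.840 V.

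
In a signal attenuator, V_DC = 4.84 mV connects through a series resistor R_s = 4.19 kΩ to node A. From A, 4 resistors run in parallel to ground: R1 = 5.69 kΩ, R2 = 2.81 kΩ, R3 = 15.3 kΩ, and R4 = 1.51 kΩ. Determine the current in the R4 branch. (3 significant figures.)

Equivalent of the parallel group: R_p = 0.7941 kΩ.
V_A by voltage divider: V_A = 4.84 × 0.7941/(4.19 + 0.7941) = 0.7712 mV.
Branch current I = V_A/R4 = 0.7712/1.51 = 0.5107 µA.
(Equivalently: I_total = 0.9711 µA, then current-divider fraction G_k/ΣG = 0.5259.)

I ≈ 0.511 µA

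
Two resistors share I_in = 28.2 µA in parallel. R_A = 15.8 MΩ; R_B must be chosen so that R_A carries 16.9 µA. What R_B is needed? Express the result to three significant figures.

R_B ≈ 23.6 MΩ

The fraction through R_A equals R_B/(R_A+R_B).
16.9/28.2 = R_B/(R_A + R_B) → R_B = R_A · (0.5993)/(1 − 0.5993) = 15.8 × 1.496 = 23.63 MΩ.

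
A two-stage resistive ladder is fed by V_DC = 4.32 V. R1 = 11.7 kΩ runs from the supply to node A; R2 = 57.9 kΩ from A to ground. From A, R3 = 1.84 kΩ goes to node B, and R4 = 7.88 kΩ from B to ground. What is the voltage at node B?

V_B ≈ 1.46 V

The second stage (R3 + R4 = 9.720 kΩ) loads node A in parallel with R2.
R2 ‖ (R3+R4) = 8.323 kΩ.
So V_A = 4.32 × 0.4157 = 1.796 V.
Stage 2 is unloaded, so V_B = V_A · R4/(R3+R4) = 1.796 × 7.88/9.720 = 1.456 V.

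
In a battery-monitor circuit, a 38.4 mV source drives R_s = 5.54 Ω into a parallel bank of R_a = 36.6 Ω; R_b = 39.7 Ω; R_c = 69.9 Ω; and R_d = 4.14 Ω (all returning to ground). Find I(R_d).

Combine the parallel branches: R_p = (1/36.6 + 1/39.7 + 1/69.9 + 1/4.14)⁻¹ = 3.243 Ω.
Node voltage V_A = V_DC · R_p/(R_s + R_p) = 38.4 × 0.3692 = 14.18 mV.
Branch current I = V_A/R_d = 14.18/4.14 = 3.425 mA.
(Equivalently: I_total = 4.372 mA, then current-divider fraction G_k/ΣG = 0.7833.)

I ≈ 3.42 mA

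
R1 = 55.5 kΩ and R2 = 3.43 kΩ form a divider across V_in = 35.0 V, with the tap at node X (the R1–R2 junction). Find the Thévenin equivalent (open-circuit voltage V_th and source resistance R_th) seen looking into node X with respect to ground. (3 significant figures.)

V_th is the unloaded tap voltage: V_in · R2/(R1+R2) = 35.0 × 0.05820 = 2.037 V.
Zeroing V_in shorts the top of R1 to ground, so R_th = R1 ‖ R2 = 3.230 kΩ.

V_th ≈ 2.04 V, R_th ≈ 3.23 kΩ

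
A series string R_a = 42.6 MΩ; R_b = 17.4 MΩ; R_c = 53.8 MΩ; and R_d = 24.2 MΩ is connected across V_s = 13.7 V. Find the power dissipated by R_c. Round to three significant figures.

P ≈ 0.530 µW

The common current is I = 13.7/138.0 = 0.09928 µA.
V(R_c) = I·R = 5.341 V; P = V·I = 5.341 × 0.09928 = 0.5302 µW.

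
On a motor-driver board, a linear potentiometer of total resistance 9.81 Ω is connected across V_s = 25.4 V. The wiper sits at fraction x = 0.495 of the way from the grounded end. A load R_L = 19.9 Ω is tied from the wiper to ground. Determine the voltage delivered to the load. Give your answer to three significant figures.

Lower segment x·R_p = 4.856 Ω; upper segment (1−x)·R_p = 4.954 Ω.
(x·R_p) ‖ R_L = 3.903 Ω.
V_out = 25.4 × 3.903/(4.954 + 3.903) = 11.19 V.

V_out ≈ 11.2 V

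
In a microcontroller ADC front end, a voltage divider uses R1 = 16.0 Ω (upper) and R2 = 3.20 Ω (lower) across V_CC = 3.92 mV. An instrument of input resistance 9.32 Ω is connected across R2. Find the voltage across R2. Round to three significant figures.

V_out ≈ 0.508 mV

First combine the lower leg with the load: R2 ‖ R_L = 2.382 Ω.
Now apply the divider: V_out = 3.92 × 0.1296 = 0.5080 mV.
(Unloaded it would be 0.653 mV; the load pulls it down.)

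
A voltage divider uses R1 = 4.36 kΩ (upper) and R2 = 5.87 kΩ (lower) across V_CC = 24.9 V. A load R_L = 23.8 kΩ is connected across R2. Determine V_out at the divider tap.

V_out ≈ 12.9 V

R2 ‖ R_L = (5.87 × 23.8)/(5.87 + 23.8) = 4.709 kΩ.
Then V_out = V_CC · R2'/(R1 + R2') = 24.9 × 4.709/9.069 = 12.93 V.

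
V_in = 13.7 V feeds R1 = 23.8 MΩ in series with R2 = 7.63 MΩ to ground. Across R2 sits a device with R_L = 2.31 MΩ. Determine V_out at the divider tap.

R2 ‖ R_L = (7.63 × 2.31)/(7.63 + 2.31) = 1.773 MΩ.
Voltage divider with the loaded lower leg: V_out = 13.7 × 1.773/(23.8 + 1.773) = 13.7 × 0.06934 = 0.9499 V.
(Unloaded it would be 3.33 V; the load pulls it down.)

V_out ≈ 0.950 V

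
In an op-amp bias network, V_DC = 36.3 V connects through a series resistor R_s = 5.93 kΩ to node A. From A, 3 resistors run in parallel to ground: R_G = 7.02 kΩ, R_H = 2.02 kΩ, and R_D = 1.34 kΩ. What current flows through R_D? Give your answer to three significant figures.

I ≈ 2.94 mA

Parallel bank: R_p = 1/(1/7.02 + 1/2.02 + 1/1.34) = 0.7227 kΩ.
V_A by voltage divider: V_A = 36.3 × 0.7227/(5.93 + 0.7227) = 3.943 V.
Branch current I = V_A/R_D = 3.943/1.34 = 2.943 mA.
(Check via current divider: I_total = 5.456 mA; share G_k/ΣG = 0.5393 → same result.)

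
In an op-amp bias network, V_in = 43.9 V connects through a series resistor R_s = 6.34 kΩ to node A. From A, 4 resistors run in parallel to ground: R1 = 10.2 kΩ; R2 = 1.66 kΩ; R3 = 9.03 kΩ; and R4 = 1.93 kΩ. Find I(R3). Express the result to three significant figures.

I ≈ 0.516 mA

Parallel bank: R_p = 1/(1/10.2 + 1/1.66 + 1/9.03 + 1/1.93) = 0.7523 kΩ.
V_A = 43.9 × 0.7523/7.092 = 4.656 V.
Branch current I = V_A/R3 = 4.656/9.03 = 0.5157 mA.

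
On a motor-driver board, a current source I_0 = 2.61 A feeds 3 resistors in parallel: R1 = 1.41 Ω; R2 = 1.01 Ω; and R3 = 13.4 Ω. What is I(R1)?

Conductances: ΣG = 1/1.41 + 1/1.01 + 1/13.4 = 1.774 (1/Ω).
Current divider: I(R1) = I_0 · G_k/ΣG = 2.61 × (0.7092/1.774) = 2.61 × 0.3998 = 1.043 A.

I ≈ 1.04 A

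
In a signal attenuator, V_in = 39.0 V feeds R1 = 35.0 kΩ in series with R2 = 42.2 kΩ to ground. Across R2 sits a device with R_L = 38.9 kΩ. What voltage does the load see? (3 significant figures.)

V_out ≈ 14.3 V

The load sits in parallel with R2, giving an effective lower resistance R2' = R2·R_L/(R2+R_L) = 20.24 kΩ.
Now apply the divider: V_out = 39.0 × 0.3664 = 14.29 V.
(Unloaded it would be 21.3 V; the load pulls it down.)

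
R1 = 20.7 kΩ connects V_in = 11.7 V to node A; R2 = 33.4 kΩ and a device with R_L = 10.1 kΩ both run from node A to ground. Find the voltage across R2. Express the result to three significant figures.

First combine the lower leg with the load: R2 ‖ R_L = 7.755 kΩ.
Now apply the divider: V_out = 11.7 × 0.2725 = 3.189 V.

V_out ≈ 3.19 V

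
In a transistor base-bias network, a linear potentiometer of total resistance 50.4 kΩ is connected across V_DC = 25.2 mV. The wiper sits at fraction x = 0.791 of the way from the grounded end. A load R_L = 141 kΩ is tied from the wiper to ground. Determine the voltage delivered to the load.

Split the track: R_lower = x·R_p = 39.87 kΩ, R_upper = (1−x)·R_p = 10.53 kΩ.
R_L loads the lower segment: effective lower R = 31.08 kΩ.
V_out = 25.2 × 31.08/(10.53 + 31.08) = 18.82 mV.

V_out ≈ 18.8 mV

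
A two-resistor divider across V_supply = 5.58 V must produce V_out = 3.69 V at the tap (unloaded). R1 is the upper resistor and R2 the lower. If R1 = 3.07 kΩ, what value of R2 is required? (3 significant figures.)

Required fraction k = V_out/V_supply = 0.6613.
Rearranging, R2 = R1·k/(1−k) = 3.07 × 1.952 = 5.994 kΩ.

R2 ≈ 5.99 kΩ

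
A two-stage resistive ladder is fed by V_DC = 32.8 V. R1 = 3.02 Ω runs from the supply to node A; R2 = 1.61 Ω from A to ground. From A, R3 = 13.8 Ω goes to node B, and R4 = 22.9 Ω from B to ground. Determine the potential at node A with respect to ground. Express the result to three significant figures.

V_A ≈ 11.1 V

Looking into the second stage from A: R3 + R4 = 36.70 Ω appears in parallel with R2.
Effective lower resistance at A: R2 ‖ 36.70 = 1.542 Ω.
So V_A = 32.8 × 0.3381 = 11.09 V.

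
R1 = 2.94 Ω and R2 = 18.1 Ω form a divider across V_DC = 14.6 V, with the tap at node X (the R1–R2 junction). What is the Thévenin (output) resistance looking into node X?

Zeroing V_DC shorts the top of R1 to ground, so R_th = R1 ‖ R2 = 2.529 Ω.

R_th ≈ 2.53 Ω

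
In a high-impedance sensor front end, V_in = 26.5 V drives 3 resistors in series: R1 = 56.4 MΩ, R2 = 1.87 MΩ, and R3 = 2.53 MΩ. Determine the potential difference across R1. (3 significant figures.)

V ≈ 24.6 V

Total series resistance ΣR = 56.4 + 1.87 + 2.53 = 60.80 MΩ.
By the voltage-divider rule, V = 26.5 × 56.40/60.80 = 24.58 V.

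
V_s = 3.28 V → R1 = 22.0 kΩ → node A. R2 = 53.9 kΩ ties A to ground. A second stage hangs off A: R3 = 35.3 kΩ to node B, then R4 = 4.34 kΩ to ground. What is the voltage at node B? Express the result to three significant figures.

V_B ≈ 0.183 V

Looking into the second stage from A: R3 + R4 = 39.64 kΩ appears in parallel with R2.
Effective lower resistance at A: R2 ‖ 39.64 = 22.84 kΩ.
V_A = 3.28 × 22.84/(22.0 + 22.84) = 1.671 V.
Stage 2 is unloaded, so V_B = V_A · R4/(R3+R4) = 1.671 × 4.34/39.64 = 0.1829 V.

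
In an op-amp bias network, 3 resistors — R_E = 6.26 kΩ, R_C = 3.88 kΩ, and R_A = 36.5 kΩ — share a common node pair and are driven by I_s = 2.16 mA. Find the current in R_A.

Total conductance ΣG = 1/6.26 + 1/3.88 + 1/36.5 = 0.4449 (units of 1/kΩ).
By the current-divider rule, I = I_s · G_k/ΣG = 2.16 × 0.06158 = 0.1330 mA.

I ≈ 0.133 mA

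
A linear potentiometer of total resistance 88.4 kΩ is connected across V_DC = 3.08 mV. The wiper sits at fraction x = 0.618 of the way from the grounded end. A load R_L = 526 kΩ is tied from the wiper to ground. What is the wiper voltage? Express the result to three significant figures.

Split the track: R_lower = x·R_p = 54.63 kΩ, R_upper = (1−x)·R_p = 33.77 kΩ.
(x·R_p) ‖ R_L = 49.49 kΩ.
Then V_out = V_DC · 49.49/(33.77 + 49.49) = 1.831 mV.

V_out ≈ 1.83 mV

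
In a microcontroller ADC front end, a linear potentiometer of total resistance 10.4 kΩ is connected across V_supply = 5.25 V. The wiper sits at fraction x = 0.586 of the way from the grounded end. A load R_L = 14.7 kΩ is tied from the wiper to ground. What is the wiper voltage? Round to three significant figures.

Lower segment x·R_p = 6.094 kΩ; upper segment (1−x)·R_p = 4.306 kΩ.
(x·R_p) ‖ R_L = 4.308 kΩ.
V_out = 5.25 × 4.308/(4.306 + 4.308) = 2.626 V.

V_out ≈ 2.63 V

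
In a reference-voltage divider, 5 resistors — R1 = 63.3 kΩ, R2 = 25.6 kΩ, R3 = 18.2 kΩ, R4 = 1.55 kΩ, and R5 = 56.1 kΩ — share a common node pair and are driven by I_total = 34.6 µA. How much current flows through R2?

I ≈ 1.75 µA

Total conductance ΣG = 1/63.3 + 1/25.6 + 1/18.2 + 1/1.55 + 1/56.1 = 0.7728 (units of 1/kΩ).
R2 takes the fraction G_k/ΣG = 0.03906/0.7728 = 0.05055, so I = 34.6 × 0.05055 = 1.749 µA.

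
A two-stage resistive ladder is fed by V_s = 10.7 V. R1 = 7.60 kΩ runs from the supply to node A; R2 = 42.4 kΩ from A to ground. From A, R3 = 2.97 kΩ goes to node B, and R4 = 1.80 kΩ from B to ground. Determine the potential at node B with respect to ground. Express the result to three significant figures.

The second stage (R3 + R4 = 4.770 kΩ) loads node A in parallel with R2.
R2 ‖ (R3+R4) = 4.288 kΩ.
First divider: V_A = V_s · 4.288/(7.60 + 4.288) = 3.859 V.
Stage 2 is unloaded, so V_B = V_A · R4/(R3+R4) = 3.859 × 1.80/4.770 = 1.456 V.

V_B ≈ 1.46 V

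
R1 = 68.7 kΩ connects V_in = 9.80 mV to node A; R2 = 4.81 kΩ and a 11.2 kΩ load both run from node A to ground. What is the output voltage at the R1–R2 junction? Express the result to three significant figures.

V_out ≈ 0.458 mV

The load sits in parallel with R2, giving an effective lower resistance R2' = R2·R_L/(R2+R_L) = 3.365 kΩ.
Now apply the divider: V_out = 9.80 × 0.04669 = 0.4576 mV.
(Unloaded it would be 0.641 mV; the load pulls it down.)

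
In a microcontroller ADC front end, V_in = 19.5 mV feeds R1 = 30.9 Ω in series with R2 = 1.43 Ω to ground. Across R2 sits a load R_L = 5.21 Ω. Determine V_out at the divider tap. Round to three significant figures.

V_out ≈ 0.683 mV

The load sits in parallel with R2, giving an effective lower resistance R2' = R2·R_L/(R2+R_L) = 1.122 Ω.
Now apply the divider: V_out = 19.5 × 0.03504 = 0.6833 mV.
(Unloaded it would be 0.863 mV; the load pulls it down.)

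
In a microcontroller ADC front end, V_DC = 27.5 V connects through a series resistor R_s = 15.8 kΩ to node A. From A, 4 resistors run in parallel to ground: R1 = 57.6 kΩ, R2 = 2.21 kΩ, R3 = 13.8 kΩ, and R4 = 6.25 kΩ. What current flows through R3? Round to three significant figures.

Equivalent of the parallel group: R_p = 1.424 kΩ.
Node voltage V_A = V_DC · R_p/(R_s + R_p) = 27.5 × 0.08267 = 2.273 V.
Branch current I = V_A/R3 = 2.273/13.8 = 0.1647 mA.
(Check via current divider: I_total = 1.597 mA; share G_k/ΣG = 0.1032 → same result.)

I ≈ 0.165 mA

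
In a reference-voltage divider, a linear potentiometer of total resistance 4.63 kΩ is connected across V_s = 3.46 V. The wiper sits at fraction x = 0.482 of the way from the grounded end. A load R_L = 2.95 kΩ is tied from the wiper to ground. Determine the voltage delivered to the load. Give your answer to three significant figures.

V_out ≈ 1.20 V

Lower segment x·R_p = 2.232 kΩ; upper segment (1−x)·R_p = 2.398 kΩ.
R_L loads the lower segment: effective lower R = 1.271 kΩ.
Then V_out = V_s · 1.271/(2.398 + 1.271) = 1.198 V.
(Unloaded: V_out = x·V_s = 1.67 V.)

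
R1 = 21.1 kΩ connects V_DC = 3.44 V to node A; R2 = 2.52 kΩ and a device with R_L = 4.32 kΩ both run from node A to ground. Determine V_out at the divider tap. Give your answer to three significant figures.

V_out ≈ 0.241 V

R2 ‖ R_L = (2.52 × 4.32)/(2.52 + 4.32) = 1.592 kΩ.
Voltage divider with the loaded lower leg: V_out = 3.44 × 1.592/(21.1 + 1.592) = 3.44 × 0.07014 = 0.2413 V.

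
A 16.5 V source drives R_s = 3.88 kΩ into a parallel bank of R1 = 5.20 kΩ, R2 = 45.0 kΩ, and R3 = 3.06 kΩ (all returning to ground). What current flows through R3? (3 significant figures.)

I ≈ 1.74 mA

Combine the parallel branches: R_p = (1/5.20 + 1/45.0 + 1/3.06)⁻¹ = 1.847 kΩ.
V_A by voltage divider: V_A = 16.5 × 1.847/(3.88 + 1.847) = 5.322 V.
I(R3) = V_A / R3 = 5.322/3.06 = 1.739 mA.
(Equivalently: I_total = 2.881 mA, then current-divider fraction G_k/ΣG = 0.6037.)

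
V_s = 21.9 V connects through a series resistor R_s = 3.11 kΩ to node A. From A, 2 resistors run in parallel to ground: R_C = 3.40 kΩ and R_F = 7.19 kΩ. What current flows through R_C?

I ≈ 2.74 mA

Combine the parallel branches: R_p = (1/3.40 + 1/7.19)⁻¹ = 2.308 kΩ.
V_A by voltage divider: V_A = 21.9 × 2.308/(3.11 + 2.308) = 9.330 V.
I(R_C) = V_A / R_C = 9.330/3.40 = 2.744 mA.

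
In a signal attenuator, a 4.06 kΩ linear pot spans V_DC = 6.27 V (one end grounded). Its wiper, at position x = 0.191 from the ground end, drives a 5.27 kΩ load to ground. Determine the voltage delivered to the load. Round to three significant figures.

The pot divides into 3.285 kΩ above the wiper and 0.7755 kΩ below.
(x·R_p) ‖ R_L = 0.6760 kΩ.
V_out = 6.27 × 0.6760/(3.285 + 0.6760) = 1.070 V.

V_out ≈ 1.07 V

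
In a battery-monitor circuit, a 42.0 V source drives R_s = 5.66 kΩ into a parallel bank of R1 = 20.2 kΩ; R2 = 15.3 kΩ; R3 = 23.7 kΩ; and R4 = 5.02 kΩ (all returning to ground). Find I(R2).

I ≈ 0.910 mA

Combine the parallel branches: R_p = (1/20.2 + 1/15.3 + 1/23.7 + 1/5.02)⁻¹ = 2.807 kΩ.
V_A = 42.0 × 2.807/8.467 = 13.92 V.
I(R2) = V_A / R2 = 13.92/15.3 = 0.9100 mA.
(Check via current divider: I_total = 4.960 mA; share G_k/ΣG = 0.1835 → same result.)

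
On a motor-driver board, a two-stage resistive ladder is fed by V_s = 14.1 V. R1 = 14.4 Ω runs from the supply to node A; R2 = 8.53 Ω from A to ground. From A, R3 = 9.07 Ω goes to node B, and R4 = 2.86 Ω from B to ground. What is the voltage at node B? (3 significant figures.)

V_B ≈ 0.868 V

Node A sees R2 in parallel with the series input of stage 2, R3 + R4 = 11.93 Ω.
Effective lower resistance at A: R2 ‖ 11.93 = 4.974 Ω.
V_A = 14.1 × 4.974/(14.4 + 4.974) = 3.620 V.
Stage 2 is unloaded, so V_B = V_A · R4/(R3+R4) = 3.620 × 2.86/11.93 = 0.8678 V.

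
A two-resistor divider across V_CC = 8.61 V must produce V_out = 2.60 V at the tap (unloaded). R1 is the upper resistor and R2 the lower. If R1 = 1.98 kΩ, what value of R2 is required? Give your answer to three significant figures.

R2 ≈ 0.857 kΩ

The divider ratio is R2/(R1+R2) = 2.60/8.61 = 0.3020.
R2 = R1 · 0.3020/(1 − 0.3020) = 0.8566 kΩ.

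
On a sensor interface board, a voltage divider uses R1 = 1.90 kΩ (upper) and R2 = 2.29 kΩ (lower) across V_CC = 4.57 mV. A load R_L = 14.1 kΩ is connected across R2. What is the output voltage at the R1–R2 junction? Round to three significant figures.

V_out ≈ 2.33 mV

The load sits in parallel with R2, giving an effective lower resistance R2' = R2·R_L/(R2+R_L) = 1.970 kΩ.
Then V_out = V_CC · R2'/(R1 + R2') = 4.57 × 1.970/3.870 = 2.326 mV.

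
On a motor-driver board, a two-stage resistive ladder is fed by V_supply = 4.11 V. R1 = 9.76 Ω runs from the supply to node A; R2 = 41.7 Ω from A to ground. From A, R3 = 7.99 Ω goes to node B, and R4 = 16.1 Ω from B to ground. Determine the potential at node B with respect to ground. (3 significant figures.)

V_B ≈ 1.68 V

Node A sees R2 in parallel with the series input of stage 2, R3 + R4 = 24.09 Ω.
R2 ‖ (R3+R4) = 15.27 Ω.
So V_A = 4.11 × 0.6101 = 2.507 V.
V_B = V_A × 0.6683 = 1.676 V.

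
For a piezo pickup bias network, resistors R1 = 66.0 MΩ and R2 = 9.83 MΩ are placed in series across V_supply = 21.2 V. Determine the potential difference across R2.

V ≈ 2.75 V

ΣR = 66.0 + 9.83 = 75.83 MΩ.
Voltage divider: V = V_supply · (9.830 / 75.83) = 21.2 × 0.1296 = 2.748 V.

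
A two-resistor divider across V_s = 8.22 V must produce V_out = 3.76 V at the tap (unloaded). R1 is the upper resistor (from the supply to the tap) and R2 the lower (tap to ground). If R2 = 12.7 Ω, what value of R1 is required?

R1 ≈ 15.1 Ω

The divider ratio is R2/(R1+R2) = 3.76/8.22 = 0.4574.
So R1 = R2 · (V_s/V_out − 1) = 12.7 × (8.22/3.76 − 1) = 12.7 × 1.186 = 15.06 Ω.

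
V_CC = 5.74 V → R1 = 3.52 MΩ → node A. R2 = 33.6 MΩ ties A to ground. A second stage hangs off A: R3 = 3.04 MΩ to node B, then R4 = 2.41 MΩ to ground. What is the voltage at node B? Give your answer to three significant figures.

V_B ≈ 1.45 V

Node A sees R2 in parallel with the series input of stage 2, R3 + R4 = 5.450 MΩ.
R2 ‖ (R3+R4) = 4.689 MΩ.
So V_A = 5.74 × 0.5712 = 3.279 V.
Stage 2 is unloaded, so V_B = V_A · R4/(R3+R4) = 3.279 × 2.41/5.450 = 1.450 V.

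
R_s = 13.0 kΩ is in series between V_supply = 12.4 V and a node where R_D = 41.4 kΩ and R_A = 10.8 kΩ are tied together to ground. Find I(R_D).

I ≈ 0.119 mA

Combine the parallel branches: R_p = (1/41.4 + 1/10.8)⁻¹ = 8.566 kΩ.
V_A by voltage divider: V_A = 12.4 × 8.566/(13.0 + 8.566) = 4.925 V.
I(R_D) = V_A / R_D = 4.925/41.4 = 0.1190 mA.
(Equivalently: I_total = 0.5750 mA, then current-divider fraction G_k/ΣG = 0.2069.)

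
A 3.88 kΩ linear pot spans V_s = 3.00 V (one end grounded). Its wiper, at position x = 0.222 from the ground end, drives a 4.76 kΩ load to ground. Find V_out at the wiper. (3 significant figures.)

V_out ≈ 0.584 V

Lower segment x·R_p = 0.8614 kΩ; upper segment (1−x)·R_p = 3.019 kΩ.
(x·R_p) ‖ R_L = 0.7294 kΩ.
Loaded-divider output: V_out = 3.00 × 0.1946 = 0.5838 V.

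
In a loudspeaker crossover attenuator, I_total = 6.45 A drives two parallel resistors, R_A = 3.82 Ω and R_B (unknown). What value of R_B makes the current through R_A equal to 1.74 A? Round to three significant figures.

R_B ≈ 1.41 Ω

In a two-way split, I_A/I_total = R_B/(R_A + R_B).
1.74/6.45 = R_B/(R_A + R_B) → R_B = R_A · (0.2698)/(1 − 0.2698) = 3.82 × 0.3694 = 1.411 Ω.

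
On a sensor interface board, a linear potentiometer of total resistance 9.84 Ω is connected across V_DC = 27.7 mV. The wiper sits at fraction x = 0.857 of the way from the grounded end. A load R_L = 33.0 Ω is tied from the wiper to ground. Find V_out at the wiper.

V_out ≈ 22.9 mV

Split the track: R_lower = x·R_p = 8.433 Ω, R_upper = (1−x)·R_p = 1.407 Ω.
(x·R_p) ‖ R_L = 6.717 Ω.
Then V_out = V_DC · 6.717/(1.407 + 6.717) = 22.90 mV.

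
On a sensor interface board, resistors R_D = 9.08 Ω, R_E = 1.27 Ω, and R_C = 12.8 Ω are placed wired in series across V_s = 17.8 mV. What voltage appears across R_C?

V ≈ 9.84 mV

Series total: ΣR = 9.08 + 1.27 + 12.8 = 23.15 Ω.
V = V_s · R/ΣR = 17.8 × 0.5529 = 9.842 mV.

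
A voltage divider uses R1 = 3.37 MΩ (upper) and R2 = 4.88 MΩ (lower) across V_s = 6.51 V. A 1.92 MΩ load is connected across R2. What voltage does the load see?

The load sits in parallel with R2, giving an effective lower resistance R2' = R2·R_L/(R2+R_L) = 1.378 MΩ.
Now apply the divider: V_out = 6.51 × 0.2902 = 1.889 V.
(Unloaded it would be 3.85 V; the load pulls it down.)

V_out ≈ 1.89 V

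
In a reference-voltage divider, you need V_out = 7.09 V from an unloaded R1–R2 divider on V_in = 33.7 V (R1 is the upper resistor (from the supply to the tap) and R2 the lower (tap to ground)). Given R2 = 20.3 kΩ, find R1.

Required fraction k = V_out/V_in = 0.2104.
Rearranging, R1 = R2·(1−k)/k = 20.3 × 3.753 = 76.19 kΩ.

R1 ≈ 76.2 kΩ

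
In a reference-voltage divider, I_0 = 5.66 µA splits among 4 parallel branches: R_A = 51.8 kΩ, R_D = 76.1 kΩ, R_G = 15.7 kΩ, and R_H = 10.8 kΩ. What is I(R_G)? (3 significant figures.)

I ≈ 1.91 µA

Conductances: ΣG = 1/51.8 + 1/76.1 + 1/15.7 + 1/10.8 = 0.1887 (1/kΩ).
Current divider: I(R_G) = I_0 · G_k/ΣG = 5.66 × (0.06369/0.1887) = 5.66 × 0.3375 = 1.910 µA.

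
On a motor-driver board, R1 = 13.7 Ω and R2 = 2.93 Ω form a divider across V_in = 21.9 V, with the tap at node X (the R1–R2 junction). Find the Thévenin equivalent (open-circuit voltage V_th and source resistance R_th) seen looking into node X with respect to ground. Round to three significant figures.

V_th ≈ 3.86 V, R_th ≈ 2.41 Ω

Open-circuit (no load on X): V_th = V_in · R2/(R1 + R2) = 21.9 × 2.93/(13.70 + 2.93) = 3.859 V.
Zeroing V_in shorts the top of R1 to ground, so R_th = R1 ‖ R2 = 2.414 Ω.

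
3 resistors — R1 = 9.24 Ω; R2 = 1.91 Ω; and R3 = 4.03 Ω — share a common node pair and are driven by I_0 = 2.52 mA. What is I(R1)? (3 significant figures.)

I ≈ 0.310 mA

ΣG = 1/9.24 + 1/1.91 + 1/4.03 = 0.8799.
By the current-divider rule, I = I_0 · G_k/ΣG = 2.52 × 0.1230 = 0.3099 mA.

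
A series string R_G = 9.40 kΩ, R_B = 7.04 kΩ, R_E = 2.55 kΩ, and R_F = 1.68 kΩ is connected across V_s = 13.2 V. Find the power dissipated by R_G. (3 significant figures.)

P ≈ 3.83 mW

Series current I = V_s/ΣR = 13.2/20.67 = 0.6386 mA.
V(R_G) = I·R = 6.003 V; P = V·I = 6.003 × 0.6386 = 3.833 mW.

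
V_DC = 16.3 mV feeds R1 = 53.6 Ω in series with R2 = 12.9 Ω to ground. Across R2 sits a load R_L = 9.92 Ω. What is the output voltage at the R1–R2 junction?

First combine the lower leg with the load: R2 ‖ R_L = 5.608 Ω.
Now apply the divider: V_out = 16.3 × 0.09471 = 1.544 mV.
(Unloaded it would be 3.16 mV; the load pulls it down.)

V_out ≈ 1.54 mV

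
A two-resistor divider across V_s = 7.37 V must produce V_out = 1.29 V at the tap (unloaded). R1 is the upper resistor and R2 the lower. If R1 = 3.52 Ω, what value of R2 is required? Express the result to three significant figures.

Required fraction k = V_out/V_s = 0.1750.
So R2 = R1 · V_out/(V_s − V_out) = 3.52 × 1.29/(7.37 − 1.29) = 3.52 × 0.2122 = 0.7468 Ω.

R2 ≈ 0.747 Ω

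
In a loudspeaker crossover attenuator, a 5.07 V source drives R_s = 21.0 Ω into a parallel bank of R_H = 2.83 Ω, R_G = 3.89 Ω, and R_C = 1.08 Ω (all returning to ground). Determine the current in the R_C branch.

Equivalent of the parallel group: R_p = 0.6509 Ω.
V_A = 5.07 × 0.6509/21.65 = 0.1524 V.
I(R_C) = V_A / R_C = 0.1524/1.08 = 0.1411 A.
(Check via current divider: I_total = 0.2342 A; share G_k/ΣG = 0.6027 → same result.)

I ≈ 0.141 A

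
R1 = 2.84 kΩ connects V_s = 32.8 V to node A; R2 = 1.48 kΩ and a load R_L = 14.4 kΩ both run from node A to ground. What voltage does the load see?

V_out ≈ 10.5 V

R2 ‖ R_L = (1.48 × 14.4)/(1.48 + 14.4) = 1.342 kΩ.
Now apply the divider: V_out = 32.8 × 0.3209 = 10.53 V.
(Unloaded it would be 11.2 V; the load pulls it down.)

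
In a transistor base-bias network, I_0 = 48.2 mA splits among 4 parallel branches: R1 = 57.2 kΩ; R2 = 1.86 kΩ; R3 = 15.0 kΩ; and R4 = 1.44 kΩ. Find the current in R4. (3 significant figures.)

I ≈ 25.4 mA

Conductances: ΣG = 1/57.2 + 1/1.86 + 1/15.0 + 1/1.44 = 1.316 (1/kΩ).
Current divider: I(R4) = I_0 · G_k/ΣG = 48.2 × (0.6944/1.316) = 48.2 × 0.5276 = 25.43 mA.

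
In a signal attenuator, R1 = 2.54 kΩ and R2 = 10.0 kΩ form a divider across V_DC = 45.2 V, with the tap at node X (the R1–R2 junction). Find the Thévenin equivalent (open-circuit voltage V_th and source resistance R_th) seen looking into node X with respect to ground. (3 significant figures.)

V_th is the unloaded tap voltage: V_DC · R2/(R1+R2) = 45.2 × 0.7974 = 36.04 V.
With V_DC suppressed (replaced by a short), R_th = R1 ‖ R2 = (2.540 × 10.0)/(2.540 + 10.0) = 2.026 kΩ.

V_th ≈ 36.0 V, R_th ≈ 2.03 kΩ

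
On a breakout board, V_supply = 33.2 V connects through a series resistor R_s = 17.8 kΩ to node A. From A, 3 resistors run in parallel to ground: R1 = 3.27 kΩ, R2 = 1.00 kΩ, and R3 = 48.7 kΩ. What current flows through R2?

I ≈ 1.35 mA

Combine the parallel branches: R_p = (1/3.27 + 1/1.00 + 1/48.7)⁻¹ = 0.7540 kΩ.
Node voltage V_A = V_supply · R_p/(R_s + R_p) = 33.2 × 0.04064 = 1.349 V.
Branch current I = V_A/R2 = 1.349/1.00 = 1.349 mA.
(Check via current divider: I_total = 1.789 mA; share G_k/ΣG = 0.7540 → same result.)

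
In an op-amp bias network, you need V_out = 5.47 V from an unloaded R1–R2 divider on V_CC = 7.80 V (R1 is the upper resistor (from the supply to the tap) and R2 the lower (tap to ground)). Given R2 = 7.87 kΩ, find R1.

Required fraction k = V_out/V_CC = 0.7013.
Rearranging, R1 = R2·(1−k)/k = 7.87 × 0.4260 = 3.352 kΩ.

R1 ≈ 3.35 kΩ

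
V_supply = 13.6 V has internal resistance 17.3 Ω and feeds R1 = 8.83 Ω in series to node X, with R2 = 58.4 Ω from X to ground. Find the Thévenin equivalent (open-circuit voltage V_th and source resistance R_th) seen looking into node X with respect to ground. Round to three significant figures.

V_th ≈ 9.40 V, R_th ≈ 18.1 Ω

R1' = 17.3 + 8.83 = 26.13 Ω (source resistance + R1).
V_th is the unloaded tap voltage: V_supply · R2/(R1'+R2) = 13.6 × 0.6909 = 9.396 V.
Looking into X with the source shorted: R_th = R1'·R2/(R1'+R2) = 26.13 × 58.4/84.53 = 18.05 Ω.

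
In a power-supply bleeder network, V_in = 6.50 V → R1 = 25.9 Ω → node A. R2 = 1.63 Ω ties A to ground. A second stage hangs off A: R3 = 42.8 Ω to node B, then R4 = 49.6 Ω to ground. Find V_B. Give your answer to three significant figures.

V_B ≈ 0.203 V

Looking into the second stage from A: R3 + R4 = 92.40 Ω appears in parallel with R2.
Effective lower resistance at A: R2 ‖ 92.40 = 1.602 Ω.
First divider: V_A = V_in · 1.602/(25.9 + 1.602) = 0.3786 V.
Then the unloaded second divider: V_B = V_A × R4/(R3+R4) = 0.3786 × 0.5368 = 0.2032 V.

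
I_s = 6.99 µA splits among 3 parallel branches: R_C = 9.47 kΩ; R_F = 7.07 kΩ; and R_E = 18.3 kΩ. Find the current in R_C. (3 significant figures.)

I ≈ 2.45 µA

Conductances: ΣG = 1/9.47 + 1/7.07 + 1/18.3 = 0.3017 (1/kΩ).
Current divider: I(R_C) = I_s · G_k/ΣG = 6.99 × (0.1056/0.3017) = 6.99 × 0.3500 = 2.447 µA.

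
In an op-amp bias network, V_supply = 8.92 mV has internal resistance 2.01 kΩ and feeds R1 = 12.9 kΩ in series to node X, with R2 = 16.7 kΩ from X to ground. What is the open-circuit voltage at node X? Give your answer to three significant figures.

V_th ≈ 4.71 mV

R1' = 2.01 + 12.9 = 14.91 kΩ (source resistance + R1).
With X open, the divider is unloaded: V_th = 8.92 × 16.7/31.61 = 4.713 mV.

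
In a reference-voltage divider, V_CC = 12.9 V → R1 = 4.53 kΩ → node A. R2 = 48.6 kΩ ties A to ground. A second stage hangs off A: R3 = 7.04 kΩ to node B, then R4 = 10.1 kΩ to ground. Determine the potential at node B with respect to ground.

The second stage (R3 + R4 = 17.14 kΩ) loads node A in parallel with R2.
R2 ‖ (R3+R4) = 12.67 kΩ.
First divider: V_A = V_CC · 12.67/(4.53 + 12.67) = 9.503 V.
Then the unloaded second divider: V_B = V_A × R4/(R3+R4) = 9.503 × 0.5893 = 5.600 V.

V_B ≈ 5.60 V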